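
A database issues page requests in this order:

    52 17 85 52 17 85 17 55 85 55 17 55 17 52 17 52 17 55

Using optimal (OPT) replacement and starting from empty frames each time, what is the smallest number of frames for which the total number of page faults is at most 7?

3

f=1: 18 faults
f=2: 8 faults
f=3: 5 faults
f=4: 4 faults
Smallest f with faults ≤ 7 is 3.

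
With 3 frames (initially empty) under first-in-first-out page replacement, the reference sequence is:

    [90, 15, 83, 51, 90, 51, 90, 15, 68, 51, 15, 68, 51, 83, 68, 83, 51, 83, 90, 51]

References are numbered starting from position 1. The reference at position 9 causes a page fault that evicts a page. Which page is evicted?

51

pos 1: 90 -> fault, frames (90)
pos 2: 15 -> fault, frames (90 15)
pos 3: 83 -> fault, frames (90 15 83)
pos 4: 51 -> fault, evict 90, frames (15 83 51)
pos 5: 90 -> fault, evict 15, frames (83 51 90)
pos 6: 51 -> hit
pos 7: 90 -> hit
pos 8: 15 -> fault, evict 83, frames (51 90 15)
pos 9: 68 -> fault, evict 51, frames (90 15 68)
At position 9, page 51 is evicted.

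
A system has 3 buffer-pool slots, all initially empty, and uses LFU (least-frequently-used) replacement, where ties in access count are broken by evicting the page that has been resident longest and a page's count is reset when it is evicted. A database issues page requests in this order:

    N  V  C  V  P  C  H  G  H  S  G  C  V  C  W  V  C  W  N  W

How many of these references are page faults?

N -> fault, frames {N}
V -> fault, frames {N,V}
C -> fault, frames {N,V,C}
V -> hit
P -> fault, evict N, frames {V,C,P}
C -> hit
H -> fault, evict P, frames {V,C,H}
G -> fault, evict H, frames {V,C,G}
H -> fault, evict G, frames {V,C,H}
S -> fault, evict H, frames {V,C,S}
G -> fault, evict S, frames {V,C,G}
C -> hit
V -> hit
C -> hit
W -> fault, evict G, frames {V,C,W}
V -> hit
C -> hit
W -> hit
N -> fault, evict W, frames {V,C,N}
W -> fault, evict N, frames {V,C,W}
Page faults: 12.

12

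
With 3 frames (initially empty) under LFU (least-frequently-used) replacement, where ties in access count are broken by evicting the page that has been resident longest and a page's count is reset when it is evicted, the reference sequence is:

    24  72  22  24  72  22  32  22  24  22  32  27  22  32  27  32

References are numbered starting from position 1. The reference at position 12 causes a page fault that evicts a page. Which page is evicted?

32

pos 1: 24 -> miss, frames {24}
pos 2: 72 -> miss, frames {24,72}
pos 3: 22 -> miss, frames {24,72,22}
pos 4: 24 -> hit
pos 5: 72 -> hit
pos 6: 22 -> hit
pos 7: 32 -> miss, evict 24, frames {72,22,32}
pos 8: 22 -> hit
pos 9: 24 -> miss, evict 32, frames {72,22,24}
pos 10: 22 -> hit
pos 11: 32 -> miss, evict 24, frames {72,22,32}
pos 12: 27 -> miss, evict 32, frames {72,22,27}
At position 12, page 32 is evicted.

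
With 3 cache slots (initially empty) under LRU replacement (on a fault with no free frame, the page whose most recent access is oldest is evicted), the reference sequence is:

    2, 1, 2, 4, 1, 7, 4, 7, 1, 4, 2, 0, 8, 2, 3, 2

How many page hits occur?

8

2 -> miss, frames [2]
1 -> miss, frames [2, 1]
2 -> hit
4 -> miss, frames [1, 2, 4]
1 -> hit
7 -> miss, evict 2, frames [4, 1, 7]
4 -> hit
7 -> hit
1 -> hit
4 -> hit
2 -> miss, evict 7, frames [1, 4, 2]
0 -> miss, evict 1, frames [4, 2, 0]
8 -> miss, evict 4, frames [2, 0, 8]
2 -> hit
3 -> miss, evict 0, frames [8, 2, 3]
2 -> hit
Hits: 8.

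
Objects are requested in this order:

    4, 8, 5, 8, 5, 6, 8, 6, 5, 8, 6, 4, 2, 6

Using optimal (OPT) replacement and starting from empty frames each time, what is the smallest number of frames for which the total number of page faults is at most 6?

3

f=1: 14 faults
f=2: 8 faults
f=3: 6 faults
f=4: 5 faults
f=5: 5 faults
Smallest f with faults ≤ 6 is 3.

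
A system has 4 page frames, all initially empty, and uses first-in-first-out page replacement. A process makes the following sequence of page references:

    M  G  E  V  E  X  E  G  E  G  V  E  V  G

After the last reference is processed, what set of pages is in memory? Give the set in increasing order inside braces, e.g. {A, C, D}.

{E, G, V, X}

M → miss, frames [M]
G → miss, frames [M, G]
E → miss, frames [M, G, E]
V → miss, frames [M, G, E, V]
E → hit
X → miss, evict M, frames [G, E, V, X]
E → hit
G → hit
E → hit
G → hit
V → hit
E → hit
V → hit
G → hit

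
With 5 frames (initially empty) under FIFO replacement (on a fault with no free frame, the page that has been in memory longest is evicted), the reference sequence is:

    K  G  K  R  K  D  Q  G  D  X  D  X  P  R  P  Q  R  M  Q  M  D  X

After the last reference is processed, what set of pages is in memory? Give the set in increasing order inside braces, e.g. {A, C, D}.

{D, M, P, Q, X}

K → fault, frames {K}
G → fault, frames {K,G}
K → hit
R → fault, frames {K,G,R}
K → hit
D → fault, frames {K,G,R,D}
Q → fault, frames {K,G,R,D,Q}
G → hit
D → hit
X → fault, evict K, frames {G,R,D,Q,X}
D → hit
X → hit
P → fault, evict G, frames {R,D,Q,X,P}
R → hit
P → hit
Q → hit
R → hit
M → fault, evict R, frames {D,Q,X,P,M}
Q → hit
M → hit
D → hit
X → hit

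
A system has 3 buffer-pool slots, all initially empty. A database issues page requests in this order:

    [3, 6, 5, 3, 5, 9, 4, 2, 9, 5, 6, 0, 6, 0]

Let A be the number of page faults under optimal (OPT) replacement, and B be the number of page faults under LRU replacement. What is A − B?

-1

Under OPT: F F F . . F F F . . F F . . → 8 faults.
Under LRU: F F F . . F F F . F F F . . → 9 faults.
A − B = 8 − 9 = -1.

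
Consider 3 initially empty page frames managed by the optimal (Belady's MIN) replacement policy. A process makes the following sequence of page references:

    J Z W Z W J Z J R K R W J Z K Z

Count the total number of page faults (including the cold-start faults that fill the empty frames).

J → miss, frames (J)
Z → miss, frames (J Z)
W → miss, frames (J Z W)
Z → hit
W → hit
J → hit
Z → hit
J → hit
R → miss, evict Z, frames (J W R)
K → miss, evict J, frames (W R K)
R → hit
W → hit
J → miss, evict R, frames (W K J)
Z → miss, evict J, frames (W K Z)
K → hit
Z → hit
Page faults: 7.

7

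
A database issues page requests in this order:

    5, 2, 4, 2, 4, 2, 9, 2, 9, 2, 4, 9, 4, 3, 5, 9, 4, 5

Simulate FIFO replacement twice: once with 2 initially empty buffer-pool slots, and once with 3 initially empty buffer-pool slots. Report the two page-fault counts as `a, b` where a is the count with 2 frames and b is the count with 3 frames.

12, 7

2 frames: F F F . . . F F . . F F . F F F F F → 12 faults.
3 frames: F F F . . . F . . . . . . F F . F . → 7 faults.
7 < 12: adding a frame reduced faults, as is typical.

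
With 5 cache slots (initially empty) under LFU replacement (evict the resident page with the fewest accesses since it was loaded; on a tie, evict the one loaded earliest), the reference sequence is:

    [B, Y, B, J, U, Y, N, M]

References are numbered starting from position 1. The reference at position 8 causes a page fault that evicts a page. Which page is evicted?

J

pos 1: B → fault, frames [B]
pos 2: Y → fault, frames [B, Y]
pos 3: B → hit
pos 4: J → fault, frames [B, Y, J]
pos 5: U → fault, frames [B, Y, J, U]
pos 6: Y → hit
pos 7: N → fault, frames [B, Y, J, U, N]
pos 8: M → fault, evict J, frames [B, Y, U, N, M]
At position 8, page J is evicted.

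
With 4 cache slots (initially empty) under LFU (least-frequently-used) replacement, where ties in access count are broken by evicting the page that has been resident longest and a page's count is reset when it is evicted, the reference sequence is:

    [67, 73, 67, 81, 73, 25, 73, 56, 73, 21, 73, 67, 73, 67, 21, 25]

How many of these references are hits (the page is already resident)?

67 → fault, frames {67}
73 → fault, frames {67,73}
67 → hit
81 → fault, frames {67,73,81}
73 → hit
25 → fault, frames {67,73,81,25}
73 → hit
56 → fault, evict 81, frames {67,73,25,56}
73 → hit
21 → fault, evict 25, frames {67,73,56,21}
73 → hit
67 → hit
73 → hit
67 → hit
21 → hit
25 → fault, evict 56, frames {67,73,21,25}
Hits: 9.

9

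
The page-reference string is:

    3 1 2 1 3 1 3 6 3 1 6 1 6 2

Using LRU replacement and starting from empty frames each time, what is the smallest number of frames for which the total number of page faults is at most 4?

4

f=1: 14 faults
f=2: 8 faults
f=3: 5 faults
f=4: 4 faults
Smallest f with faults ≤ 4 is 4.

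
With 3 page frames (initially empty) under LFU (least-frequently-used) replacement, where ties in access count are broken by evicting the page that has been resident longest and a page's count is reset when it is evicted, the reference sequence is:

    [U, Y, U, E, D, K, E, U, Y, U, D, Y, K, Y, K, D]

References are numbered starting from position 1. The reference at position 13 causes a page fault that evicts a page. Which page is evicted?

pos 1: U: miss, frames [U]
pos 2: Y: miss, frames [U, Y]
pos 3: U: hit
pos 4: E: miss, frames [U, Y, E]
pos 5: D: miss, evict Y, frames [U, E, D]
pos 6: K: miss, evict E, frames [U, D, K]
pos 7: E: miss, evict D, frames [U, K, E]
pos 8: U: hit
pos 9: Y: miss, evict K, frames [U, E, Y]
pos 10: U: hit
pos 11: D: miss, evict E, frames [U, Y, D]
pos 12: Y: hit
pos 13: K: miss, evict D, frames [U, Y, K]
At position 13, page D is evicted.

D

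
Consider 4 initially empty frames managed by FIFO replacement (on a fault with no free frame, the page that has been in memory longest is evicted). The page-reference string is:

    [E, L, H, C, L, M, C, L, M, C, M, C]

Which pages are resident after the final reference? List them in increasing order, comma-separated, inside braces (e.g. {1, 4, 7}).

E → miss, frames {E}
L → miss, frames {E,L}
H → miss, frames {E,L,H}
C → miss, frames {E,L,H,C}
L → hit
M → miss, evict E, frames {L,H,C,M}
C → hit
L → hit
M → hit
C → hit
M → hit
C → hit

{C, H, L, M}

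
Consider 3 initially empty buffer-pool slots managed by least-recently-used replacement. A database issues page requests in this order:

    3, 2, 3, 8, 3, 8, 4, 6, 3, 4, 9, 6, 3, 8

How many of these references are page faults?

10

3: fault, frames (3)
2: fault, frames (3 2)
3: hit
8: fault, frames (2 3 8)
3: hit
8: hit
4: fault, evict 2, frames (3 8 4)
6: fault, evict 3, frames (8 4 6)
3: fault, evict 8, frames (4 6 3)
4: hit
9: fault, evict 6, frames (3 4 9)
6: fault, evict 3, frames (4 9 6)
3: fault, evict 4, frames (9 6 3)
8: fault, evict 9, frames (6 3 8)
Page faults: 10.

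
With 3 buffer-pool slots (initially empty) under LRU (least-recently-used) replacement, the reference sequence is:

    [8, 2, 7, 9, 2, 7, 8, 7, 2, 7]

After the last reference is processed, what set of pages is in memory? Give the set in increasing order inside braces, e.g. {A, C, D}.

8 → fault, frames (8)
2 → fault, frames (8 2)
7 → fault, frames (8 2 7)
9 → fault, evict 8, frames (2 7 9)
2 → hit
7 → hit
8 → fault, evict 9, frames (2 7 8)
7 → hit
2 → hit
7 → hit

{2, 7, 8}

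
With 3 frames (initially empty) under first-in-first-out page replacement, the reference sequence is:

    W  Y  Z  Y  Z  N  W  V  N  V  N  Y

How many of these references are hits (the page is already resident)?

W -> fault, frames {W}
Y -> fault, frames {W,Y}
Z -> fault, frames {W,Y,Z}
Y -> hit
Z -> hit
N -> fault, evict W, frames {Y,Z,N}
W -> fault, evict Y, frames {Z,N,W}
V -> fault, evict Z, frames {N,W,V}
N -> hit
V -> hit
N -> hit
Y -> fault, evict N, frames {W,V,Y}
Hits: 5.

5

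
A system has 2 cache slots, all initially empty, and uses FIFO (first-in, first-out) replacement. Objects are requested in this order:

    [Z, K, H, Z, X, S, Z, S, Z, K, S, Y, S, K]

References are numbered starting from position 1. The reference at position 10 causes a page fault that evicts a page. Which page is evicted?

S

pos 1: Z -> fault, frames {Z}
pos 2: K -> fault, frames {Z,K}
pos 3: H -> fault, evict Z, frames {K,H}
pos 4: Z -> fault, evict K, frames {H,Z}
pos 5: X -> fault, evict H, frames {Z,X}
pos 6: S -> fault, evict Z, frames {X,S}
pos 7: Z -> fault, evict X, frames {S,Z}
pos 8: S -> hit
pos 9: Z -> hit
pos 10: K -> fault, evict S, frames {Z,K}
At position 10, page S is evicted.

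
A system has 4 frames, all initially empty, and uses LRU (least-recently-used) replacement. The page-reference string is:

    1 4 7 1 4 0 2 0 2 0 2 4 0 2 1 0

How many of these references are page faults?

5

1: miss, frames {1}
4: miss, frames {1,4}
7: miss, frames {1,4,7}
1: hit
4: hit
0: miss, frames {7,1,4,0}
2: miss, evict 7, frames {1,4,0,2}
0: hit
2: hit
0: hit
2: hit
4: hit
0: hit
2: hit
1: hit
0: hit
Page faults: 5.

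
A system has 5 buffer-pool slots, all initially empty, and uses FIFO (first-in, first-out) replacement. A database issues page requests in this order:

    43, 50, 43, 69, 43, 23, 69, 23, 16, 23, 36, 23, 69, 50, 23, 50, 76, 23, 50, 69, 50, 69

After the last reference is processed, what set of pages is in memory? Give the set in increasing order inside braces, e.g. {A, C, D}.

43 → fault, frames (43)
50 → fault, frames (43 50)
43 → hit
69 → fault, frames (43 50 69)
43 → hit
23 → fault, frames (43 50 69 23)
69 → hit
23 → hit
16 → fault, frames (43 50 69 23 16)
23 → hit
36 → fault, evict 43, frames (50 69 23 16 36)
23 → hit
69 → hit
50 → hit
23 → hit
50 → hit
76 → fault, evict 50, frames (69 23 16 36 76)
23 → hit
50 → fault, evict 69, frames (23 16 36 76 50)
69 → fault, evict 23, frames (16 36 76 50 69)
50 → hit
69 → hit

{16, 36, 50, 69, 76}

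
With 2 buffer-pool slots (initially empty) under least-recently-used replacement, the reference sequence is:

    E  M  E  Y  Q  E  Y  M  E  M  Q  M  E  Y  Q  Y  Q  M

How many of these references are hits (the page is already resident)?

5

E → miss, frames [E]
M → miss, frames [E, M]
E → hit
Y → miss, evict M, frames [E, Y]
Q → miss, evict E, frames [Y, Q]
E → miss, evict Y, frames [Q, E]
Y → miss, evict Q, frames [E, Y]
M → miss, evict E, frames [Y, M]
E → miss, evict Y, frames [M, E]
M → hit
Q → miss, evict E, frames [M, Q]
M → hit
E → miss, evict Q, frames [M, E]
Y → miss, evict M, frames [E, Y]
Q → miss, evict E, frames [Y, Q]
Y → hit
Q → hit
M → miss, evict Y, frames [Q, M]
Hits: 5.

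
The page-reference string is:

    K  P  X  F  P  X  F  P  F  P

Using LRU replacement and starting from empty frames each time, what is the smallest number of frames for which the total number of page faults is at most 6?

f=1: 10 faults
f=2: 8 faults
f=3: 4 faults
f=4: 4 faults
Smallest f with faults ≤ 6 is 3.

3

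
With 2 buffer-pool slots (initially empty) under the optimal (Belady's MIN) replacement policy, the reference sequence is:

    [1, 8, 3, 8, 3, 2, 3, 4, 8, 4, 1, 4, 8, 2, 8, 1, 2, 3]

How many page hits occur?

1 -> miss, frames {1}
8 -> miss, frames {1,8}
3 -> miss, evict 1, frames {8,3}
8 -> hit
3 -> hit
2 -> miss, evict 8, frames {3,2}
3 -> hit
4 -> miss, evict 3, frames {2,4}
8 -> miss, evict 2, frames {4,8}
4 -> hit
1 -> miss, evict 8, frames {4,1}
4 -> hit
8 -> miss, evict 4, frames {1,8}
2 -> miss, evict 1, frames {8,2}
8 -> hit
1 -> miss, evict 8, frames {2,1}
2 -> hit
3 -> miss, evict 1, frames {2,3}
Hits: 7.

7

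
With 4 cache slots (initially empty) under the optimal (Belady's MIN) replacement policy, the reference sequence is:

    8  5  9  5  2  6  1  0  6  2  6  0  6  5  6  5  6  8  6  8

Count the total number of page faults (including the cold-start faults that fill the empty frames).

8 → fault, frames [8]
5 → fault, frames [8, 5]
9 → fault, frames [8, 5, 9]
5 → hit
2 → fault, frames [8, 5, 9, 2]
6 → fault, evict 9, frames [8, 5, 2, 6]
1 → fault, evict 8, frames [5, 2, 6, 1]
0 → fault, evict 1, frames [5, 2, 6, 0]
6 → hit
2 → hit
6 → hit
0 → hit
6 → hit
5 → hit
6 → hit
5 → hit
6 → hit
8 → fault, evict 0, frames [5, 2, 6, 8]
6 → hit
8 → hit
Page faults: 8.

8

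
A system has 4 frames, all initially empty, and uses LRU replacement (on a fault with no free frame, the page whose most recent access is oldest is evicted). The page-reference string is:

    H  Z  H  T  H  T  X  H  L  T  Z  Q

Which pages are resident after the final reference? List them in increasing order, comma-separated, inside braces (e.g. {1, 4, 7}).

H -> fault, frames (H)
Z -> fault, frames (H Z)
H -> hit
T -> fault, frames (Z H T)
H -> hit
T -> hit
X -> fault, frames (Z H T X)
H -> hit
L -> fault, evict Z, frames (T X H L)
T -> hit
Z -> fault, evict X, frames (H L T Z)
Q -> fault, evict H, frames (L T Z Q)

{L, Q, T, Z}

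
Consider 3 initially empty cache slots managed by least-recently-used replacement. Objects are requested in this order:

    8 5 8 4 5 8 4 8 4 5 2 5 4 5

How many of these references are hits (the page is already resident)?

8 -> fault, frames (8)
5 -> fault, frames (8 5)
8 -> hit
4 -> fault, frames (5 8 4)
5 -> hit
8 -> hit
4 -> hit
8 -> hit
4 -> hit
5 -> hit
2 -> fault, evict 8, frames (4 5 2)
5 -> hit
4 -> hit
5 -> hit
Hits: 10.

10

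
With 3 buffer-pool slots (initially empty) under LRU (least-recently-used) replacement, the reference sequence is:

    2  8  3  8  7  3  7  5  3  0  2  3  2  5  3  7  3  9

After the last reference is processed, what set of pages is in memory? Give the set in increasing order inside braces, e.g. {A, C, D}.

{3, 7, 9}

2 -> fault, frames (2)
8 -> fault, frames (2 8)
3 -> fault, frames (2 8 3)
8 -> hit
7 -> fault, evict 2, frames (3 8 7)
3 -> hit
7 -> hit
5 -> fault, evict 8, frames (3 7 5)
3 -> hit
0 -> fault, evict 7, frames (5 3 0)
2 -> fault, evict 5, frames (3 0 2)
3 -> hit
2 -> hit
5 -> fault, evict 0, frames (3 2 5)
3 -> hit
7 -> fault, evict 2, frames (5 3 7)
3 -> hit
9 -> fault, evict 5, frames (7 3 9)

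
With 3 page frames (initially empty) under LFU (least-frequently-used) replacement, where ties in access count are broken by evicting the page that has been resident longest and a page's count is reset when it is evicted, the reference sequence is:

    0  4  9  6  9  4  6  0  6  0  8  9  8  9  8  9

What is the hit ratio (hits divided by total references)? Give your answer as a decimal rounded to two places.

0 -> miss, frames {0}
4 -> miss, frames {0,4}
9 -> miss, frames {0,4,9}
6 -> miss, evict 0, frames {4,9,6}
9 -> hit
4 -> hit
6 -> hit
0 -> miss, evict 4, frames {9,6,0}
6 -> hit
0 -> hit
8 -> miss, evict 9, frames {6,0,8}
9 -> miss, evict 8, frames {6,0,9}
8 -> miss, evict 9, frames {6,0,8}
9 -> miss, evict 8, frames {6,0,9}
8 -> miss, evict 9, frames {6,0,8}
9 -> miss, evict 8, frames {6,0,9}
Hits: 5 of 16 references → 5/16 = 0.3125.

0.31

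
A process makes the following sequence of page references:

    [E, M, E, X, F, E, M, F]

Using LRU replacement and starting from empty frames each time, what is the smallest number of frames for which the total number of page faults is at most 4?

4

f=1: 8 faults
f=2: 7 faults
f=3: 5 faults
f=4: 4 faults
Smallest f with faults ≤ 4 is 4.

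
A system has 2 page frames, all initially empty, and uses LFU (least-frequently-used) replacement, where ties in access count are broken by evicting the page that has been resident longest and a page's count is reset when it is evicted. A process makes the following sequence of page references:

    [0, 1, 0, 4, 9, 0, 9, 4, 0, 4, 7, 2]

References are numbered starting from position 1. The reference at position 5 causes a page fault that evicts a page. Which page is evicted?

4

pos 1: 0 → fault, frames (0)
pos 2: 1 → fault, frames (0 1)
pos 3: 0 → hit
pos 4: 4 → fault, evict 1, frames (0 4)
pos 5: 9 → fault, evict 4, frames (0 9)
At position 5, page 4 is evicted.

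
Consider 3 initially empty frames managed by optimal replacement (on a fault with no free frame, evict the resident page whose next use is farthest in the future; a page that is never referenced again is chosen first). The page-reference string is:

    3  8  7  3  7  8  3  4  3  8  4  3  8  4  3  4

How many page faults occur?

4

3 → miss, frames (3)
8 → miss, frames (3 8)
7 → miss, frames (3 8 7)
3 → hit
7 → hit
8 → hit
3 → hit
4 → miss, evict 7, frames (3 8 4)
3 → hit
8 → hit
4 → hit
3 → hit
8 → hit
4 → hit
3 → hit
4 → hit
Page faults: 4.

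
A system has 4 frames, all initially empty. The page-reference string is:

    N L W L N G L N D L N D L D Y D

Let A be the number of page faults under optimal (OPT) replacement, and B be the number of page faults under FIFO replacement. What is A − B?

Under OPT: F F F . . F . . F . . . . . F . → 6 faults.
Under FIFO: F F F . . F . . F . F . F . F . → 8 faults.
A − B = 6 − 8 = -2.

-2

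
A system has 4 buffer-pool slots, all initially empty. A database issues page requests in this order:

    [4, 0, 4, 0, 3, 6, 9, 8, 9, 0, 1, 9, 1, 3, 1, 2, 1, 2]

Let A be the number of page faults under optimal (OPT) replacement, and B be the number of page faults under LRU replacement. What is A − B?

-2

Under OPT: F F . . F F F F . . F . . . . F . . → 8 faults.
Under LRU: F F . . F F F F . F F . . F . F . . → 10 faults.
A − B = 8 − 10 = -2.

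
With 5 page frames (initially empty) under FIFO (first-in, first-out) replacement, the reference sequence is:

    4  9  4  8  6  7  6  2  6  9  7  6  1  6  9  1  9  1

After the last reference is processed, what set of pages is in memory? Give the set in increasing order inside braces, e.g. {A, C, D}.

4 → miss, frames {4}
9 → miss, frames {4,9}
4 → hit
8 → miss, frames {4,9,8}
6 → miss, frames {4,9,8,6}
7 → miss, frames {4,9,8,6,7}
6 → hit
2 → miss, evict 4, frames {9,8,6,7,2}
6 → hit
9 → hit
7 → hit
6 → hit
1 → miss, evict 9, frames {8,6,7,2,1}
6 → hit
9 → miss, evict 8, frames {6,7,2,1,9}
1 → hit
9 → hit
1 → hit

{1, 2, 6, 7, 9}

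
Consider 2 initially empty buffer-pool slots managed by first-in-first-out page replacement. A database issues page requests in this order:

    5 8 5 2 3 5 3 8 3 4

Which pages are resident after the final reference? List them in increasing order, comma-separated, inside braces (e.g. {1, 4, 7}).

5 → fault, frames (5)
8 → fault, frames (5 8)
5 → hit
2 → fault, evict 5, frames (8 2)
3 → fault, evict 8, frames (2 3)
5 → fault, evict 2, frames (3 5)
3 → hit
8 → fault, evict 3, frames (5 8)
3 → fault, evict 5, frames (8 3)
4 → fault, evict 8, frames (3 4)

{3, 4}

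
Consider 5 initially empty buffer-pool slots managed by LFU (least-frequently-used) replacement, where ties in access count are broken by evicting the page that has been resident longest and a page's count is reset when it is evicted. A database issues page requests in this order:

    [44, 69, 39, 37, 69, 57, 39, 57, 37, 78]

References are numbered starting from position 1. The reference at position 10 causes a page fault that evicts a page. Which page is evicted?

44

pos 1: 44: miss, frames (44)
pos 2: 69: miss, frames (44 69)
pos 3: 39: miss, frames (44 69 39)
pos 4: 37: miss, frames (44 69 39 37)
pos 5: 69: hit
pos 6: 57: miss, frames (44 69 39 37 57)
pos 7: 39: hit
pos 8: 57: hit
pos 9: 37: hit
pos 10: 78: miss, evict 44, frames (69 39 37 57 78)
At position 10, page 44 is evicted.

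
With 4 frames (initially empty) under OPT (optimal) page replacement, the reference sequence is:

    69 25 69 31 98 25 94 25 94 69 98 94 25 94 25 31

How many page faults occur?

6

69: miss, frames (69)
25: miss, frames (69 25)
69: hit
31: miss, frames (69 25 31)
98: miss, frames (69 25 31 98)
25: hit
94: miss, evict 31, frames (69 25 98 94)
25: hit
94: hit
69: hit
98: hit
94: hit
25: hit
94: hit
25: hit
31: miss, evict 94, frames (69 25 98 31)
Page faults: 6.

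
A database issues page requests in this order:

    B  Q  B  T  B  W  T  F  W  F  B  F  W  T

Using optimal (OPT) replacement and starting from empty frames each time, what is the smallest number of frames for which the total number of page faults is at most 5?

f=1: 14 faults
f=2: 8 faults
f=3: 6 faults
f=4: 5 faults
f=5: 5 faults
Smallest f with faults ≤ 5 is 4.

4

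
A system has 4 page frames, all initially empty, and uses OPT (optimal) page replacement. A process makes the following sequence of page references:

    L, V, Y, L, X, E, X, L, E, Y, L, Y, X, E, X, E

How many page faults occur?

L → miss, frames (L)
V → miss, frames (L V)
Y → miss, frames (L V Y)
L → hit
X → miss, frames (L V Y X)
E → miss, evict V, frames (L Y X E)
X → hit
L → hit
E → hit
Y → hit
L → hit
Y → hit
X → hit
E → hit
X → hit
E → hit
Page faults: 5.

5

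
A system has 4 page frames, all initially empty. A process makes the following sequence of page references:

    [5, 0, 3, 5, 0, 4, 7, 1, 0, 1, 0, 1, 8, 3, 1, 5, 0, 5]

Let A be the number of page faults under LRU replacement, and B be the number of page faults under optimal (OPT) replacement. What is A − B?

2

Under LRU: F F F . . F F F . . . . F F . F F . → 10 faults.
Under OPT: F F F . . F F F . . . . F . . . F . → 8 faults.
A − B = 10 − 8 = 2.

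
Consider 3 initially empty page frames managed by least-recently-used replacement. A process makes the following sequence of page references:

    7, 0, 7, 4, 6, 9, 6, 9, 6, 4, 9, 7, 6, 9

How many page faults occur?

7: miss, frames {7}
0: miss, frames {7,0}
7: hit
4: miss, frames {0,7,4}
6: miss, evict 0, frames {7,4,6}
9: miss, evict 7, frames {4,6,9}
6: hit
9: hit
6: hit
4: hit
9: hit
7: miss, evict 6, frames {4,9,7}
6: miss, evict 4, frames {9,7,6}
9: hit
Page faults: 7.

7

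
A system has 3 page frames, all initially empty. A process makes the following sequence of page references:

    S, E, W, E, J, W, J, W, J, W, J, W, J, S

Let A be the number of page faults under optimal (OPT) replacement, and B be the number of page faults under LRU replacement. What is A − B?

-1

Under OPT: F F F . F . . . . . . . . . → 4 faults.
Under LRU: F F F . F . . . . . . . . F → 5 faults.
A − B = 4 − 5 = -1.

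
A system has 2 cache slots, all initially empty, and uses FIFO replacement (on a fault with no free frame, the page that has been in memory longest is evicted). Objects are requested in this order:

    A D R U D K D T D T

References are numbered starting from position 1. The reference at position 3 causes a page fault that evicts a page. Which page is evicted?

A

pos 1: A -> miss, frames {A}
pos 2: D -> miss, frames {A,D}
pos 3: R -> miss, evict A, frames {D,R}
At position 3, page A is evicted.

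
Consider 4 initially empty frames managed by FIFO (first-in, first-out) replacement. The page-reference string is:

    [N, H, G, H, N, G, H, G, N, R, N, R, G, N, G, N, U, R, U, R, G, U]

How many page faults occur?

5

N -> miss, frames [N]
H -> miss, frames [N, H]
G -> miss, frames [N, H, G]
H -> hit
N -> hit
G -> hit
H -> hit
G -> hit
N -> hit
R -> miss, frames [N, H, G, R]
N -> hit
R -> hit
G -> hit
N -> hit
G -> hit
N -> hit
U -> miss, evict N, frames [H, G, R, U]
R -> hit
U -> hit
R -> hit
G -> hit
U -> hit
Page faults: 5.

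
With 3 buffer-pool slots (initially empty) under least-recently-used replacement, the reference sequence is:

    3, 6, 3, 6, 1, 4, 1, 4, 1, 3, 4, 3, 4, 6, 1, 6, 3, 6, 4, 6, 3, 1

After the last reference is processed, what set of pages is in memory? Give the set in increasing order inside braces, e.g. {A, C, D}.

{1, 3, 6}

3 -> fault, frames {3}
6 -> fault, frames {3,6}
3 -> hit
6 -> hit
1 -> fault, frames {3,6,1}
4 -> fault, evict 3, frames {6,1,4}
1 -> hit
4 -> hit
1 -> hit
3 -> fault, evict 6, frames {4,1,3}
4 -> hit
3 -> hit
4 -> hit
6 -> fault, evict 1, frames {3,4,6}
1 -> fault, evict 3, frames {4,6,1}
6 -> hit
3 -> fault, evict 4, frames {1,6,3}
6 -> hit
4 -> fault, evict 1, frames {3,6,4}
6 -> hit
3 -> hit
1 -> fault, evict 4, frames {6,3,1}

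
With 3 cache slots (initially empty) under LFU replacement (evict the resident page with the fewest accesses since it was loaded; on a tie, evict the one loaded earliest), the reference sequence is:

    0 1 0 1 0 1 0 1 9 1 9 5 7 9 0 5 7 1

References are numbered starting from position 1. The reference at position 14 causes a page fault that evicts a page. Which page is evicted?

pos 1: 0 -> fault, frames {0}
pos 2: 1 -> fault, frames {0,1}
pos 3: 0 -> hit
pos 4: 1 -> hit
pos 5: 0 -> hit
pos 6: 1 -> hit
pos 7: 0 -> hit
pos 8: 1 -> hit
pos 9: 9 -> fault, frames {0,1,9}
pos 10: 1 -> hit
pos 11: 9 -> hit
pos 12: 5 -> fault, evict 9, frames {0,1,5}
pos 13: 7 -> fault, evict 5, frames {0,1,7}
pos 14: 9 -> fault, evict 7, frames {0,1,9}
At position 14, page 7 is evicted.

7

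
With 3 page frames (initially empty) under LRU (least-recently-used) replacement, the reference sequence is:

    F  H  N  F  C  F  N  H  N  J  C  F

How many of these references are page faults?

F: miss, frames [F]
H: miss, frames [F, H]
N: miss, frames [F, H, N]
F: hit
C: miss, evict H, frames [N, F, C]
F: hit
N: hit
H: miss, evict C, frames [F, N, H]
N: hit
J: miss, evict F, frames [H, N, J]
C: miss, evict H, frames [N, J, C]
F: miss, evict N, frames [J, C, F]
Page faults: 8.

8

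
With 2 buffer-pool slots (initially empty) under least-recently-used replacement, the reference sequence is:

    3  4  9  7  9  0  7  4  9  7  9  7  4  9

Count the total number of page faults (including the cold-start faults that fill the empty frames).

11

3 -> miss, frames {3}
4 -> miss, frames {3,4}
9 -> miss, evict 3, frames {4,9}
7 -> miss, evict 4, frames {9,7}
9 -> hit
0 -> miss, evict 7, frames {9,0}
7 -> miss, evict 9, frames {0,7}
4 -> miss, evict 0, frames {7,4}
9 -> miss, evict 7, frames {4,9}
7 -> miss, evict 4, frames {9,7}
9 -> hit
7 -> hit
4 -> miss, evict 9, frames {7,4}
9 -> miss, evict 7, frames {4,9}
Page faults: 11.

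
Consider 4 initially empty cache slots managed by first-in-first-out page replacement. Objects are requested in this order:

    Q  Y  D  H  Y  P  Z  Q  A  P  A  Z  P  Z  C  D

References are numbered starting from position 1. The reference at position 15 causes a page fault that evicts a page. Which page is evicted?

P

pos 1: Q → fault, frames [Q]
pos 2: Y → fault, frames [Q, Y]
pos 3: D → fault, frames [Q, Y, D]
pos 4: H → fault, frames [Q, Y, D, H]
pos 5: Y → hit
pos 6: P → fault, evict Q, frames [Y, D, H, P]
pos 7: Z → fault, evict Y, frames [D, H, P, Z]
pos 8: Q → fault, evict D, frames [H, P, Z, Q]
pos 9: A → fault, evict H, frames [P, Z, Q, A]
pos 10: P → hit
pos 11: A → hit
pos 12: Z → hit
pos 13: P → hit
pos 14: Z → hit
pos 15: C → fault, evict P, frames [Z, Q, A, C]
At position 15, page P is evicted.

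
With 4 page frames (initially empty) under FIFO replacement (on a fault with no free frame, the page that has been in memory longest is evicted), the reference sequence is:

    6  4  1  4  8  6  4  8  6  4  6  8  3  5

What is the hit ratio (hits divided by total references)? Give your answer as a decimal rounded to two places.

6 -> miss, frames (6)
4 -> miss, frames (6 4)
1 -> miss, frames (6 4 1)
4 -> hit
8 -> miss, frames (6 4 1 8)
6 -> hit
4 -> hit
8 -> hit
6 -> hit
4 -> hit
6 -> hit
8 -> hit
3 -> miss, evict 6, frames (4 1 8 3)
5 -> miss, evict 4, frames (1 8 3 5)
Hits: 8 of 14 references → 8/14 = 0.5714.

0.57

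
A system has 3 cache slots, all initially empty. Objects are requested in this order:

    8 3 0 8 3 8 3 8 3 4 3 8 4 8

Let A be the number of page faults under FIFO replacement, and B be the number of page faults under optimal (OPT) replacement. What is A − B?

1

Under FIFO: F F F . . . . . . F . F . . → 5 faults.
Under OPT: F F F . . . . . . F . . . . → 4 faults.
A − B = 5 − 4 = 1.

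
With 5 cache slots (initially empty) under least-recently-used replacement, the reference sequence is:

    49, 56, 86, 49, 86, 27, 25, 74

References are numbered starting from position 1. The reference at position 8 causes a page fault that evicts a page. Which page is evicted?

56

pos 1: 49: miss, frames [49]
pos 2: 56: miss, frames [49, 56]
pos 3: 86: miss, frames [49, 56, 86]
pos 4: 49: hit
pos 5: 86: hit
pos 6: 27: miss, frames [56, 49, 86, 27]
pos 7: 25: miss, frames [56, 49, 86, 27, 25]
pos 8: 74: miss, evict 56, frames [49, 86, 27, 25, 74]
At position 8, page 56 is evicted.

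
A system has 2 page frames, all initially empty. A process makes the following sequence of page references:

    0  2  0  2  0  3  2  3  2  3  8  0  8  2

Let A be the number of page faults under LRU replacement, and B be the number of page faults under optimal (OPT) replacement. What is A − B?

1

Under LRU: F F . . . F F . . . F F . F → 7 faults.
Under OPT: F F . . . F . . . . F F . F → 6 faults.
A − B = 7 − 6 = 1.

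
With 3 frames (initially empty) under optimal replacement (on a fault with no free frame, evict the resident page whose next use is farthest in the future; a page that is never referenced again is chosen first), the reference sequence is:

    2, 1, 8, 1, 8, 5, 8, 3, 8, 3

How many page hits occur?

2 → fault, frames {2}
1 → fault, frames {2,1}
8 → fault, frames {2,1,8}
1 → hit
8 → hit
5 → fault, evict 1, frames {2,8,5}
8 → hit
3 → fault, evict 5, frames {2,8,3}
8 → hit
3 → hit
Hits: 5.

5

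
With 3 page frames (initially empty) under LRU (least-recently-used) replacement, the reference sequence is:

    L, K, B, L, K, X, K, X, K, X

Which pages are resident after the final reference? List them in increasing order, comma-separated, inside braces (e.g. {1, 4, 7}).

L → miss, frames (L)
K → miss, frames (L K)
B → miss, frames (L K B)
L → hit
K → hit
X → miss, evict B, frames (L K X)
K → hit
X → hit
K → hit
X → hit

{K, L, X}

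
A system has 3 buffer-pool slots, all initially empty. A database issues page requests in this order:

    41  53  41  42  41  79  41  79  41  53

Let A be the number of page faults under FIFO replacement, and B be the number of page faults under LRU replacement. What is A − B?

1

Under FIFO: F F . F . F F . . F → 6 faults.
Under LRU: F F . F . F . . . F → 5 faults.
A − B = 6 − 5 = 1.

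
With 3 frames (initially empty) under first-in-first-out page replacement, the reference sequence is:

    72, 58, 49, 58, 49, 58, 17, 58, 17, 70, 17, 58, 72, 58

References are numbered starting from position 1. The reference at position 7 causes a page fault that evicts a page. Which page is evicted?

72

pos 1: 72: miss, frames [72]
pos 2: 58: miss, frames [72, 58]
pos 3: 49: miss, frames [72, 58, 49]
pos 4: 58: hit
pos 5: 49: hit
pos 6: 58: hit
pos 7: 17: miss, evict 72, frames [58, 49, 17]
At position 7, page 72 is evicted.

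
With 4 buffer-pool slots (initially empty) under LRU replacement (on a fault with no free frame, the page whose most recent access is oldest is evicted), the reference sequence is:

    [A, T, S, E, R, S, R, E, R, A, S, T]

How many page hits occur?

5

A: miss, frames (A)
T: miss, frames (A T)
S: miss, frames (A T S)
E: miss, frames (A T S E)
R: miss, evict A, frames (T S E R)
S: hit
R: hit
E: hit
R: hit
A: miss, evict T, frames (S E R A)
S: hit
T: miss, evict E, frames (R A S T)
Hits: 5.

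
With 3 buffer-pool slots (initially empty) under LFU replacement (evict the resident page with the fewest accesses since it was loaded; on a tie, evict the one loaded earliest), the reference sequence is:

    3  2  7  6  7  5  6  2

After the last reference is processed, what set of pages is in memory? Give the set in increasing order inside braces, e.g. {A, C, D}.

{2, 6, 7}

3 → miss, frames (3)
2 → miss, frames (3 2)
7 → miss, frames (3 2 7)
6 → miss, evict 3, frames (2 7 6)
7 → hit
5 → miss, evict 2, frames (7 6 5)
6 → hit
2 → miss, evict 5, frames (7 6 2)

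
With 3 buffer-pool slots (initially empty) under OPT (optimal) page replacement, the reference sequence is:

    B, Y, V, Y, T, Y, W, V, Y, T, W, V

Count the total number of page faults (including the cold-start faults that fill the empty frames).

B: fault, frames [B]
Y: fault, frames [B, Y]
V: fault, frames [B, Y, V]
Y: hit
T: fault, evict B, frames [Y, V, T]
Y: hit
W: fault, evict T, frames [Y, V, W]
V: hit
Y: hit
T: fault, evict Y, frames [V, W, T]
W: hit
V: hit
Page faults: 6.

6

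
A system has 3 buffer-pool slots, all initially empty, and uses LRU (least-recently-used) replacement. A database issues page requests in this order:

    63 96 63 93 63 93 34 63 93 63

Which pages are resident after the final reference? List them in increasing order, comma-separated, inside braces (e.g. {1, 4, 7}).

{34, 63, 93}

63 -> fault, frames [63]
96 -> fault, frames [63, 96]
63 -> hit
93 -> fault, frames [96, 63, 93]
63 -> hit
93 -> hit
34 -> fault, evict 96, frames [63, 93, 34]
63 -> hit
93 -> hit
63 -> hit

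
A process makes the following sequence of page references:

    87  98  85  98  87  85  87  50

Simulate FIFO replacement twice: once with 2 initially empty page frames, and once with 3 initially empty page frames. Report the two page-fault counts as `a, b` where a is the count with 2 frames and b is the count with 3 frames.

2 frames: F F F . F . . F → 5 faults.
3 frames: F F F . . . . F → 4 faults.
4 < 5: adding a frame reduced faults, as is typical.

5, 4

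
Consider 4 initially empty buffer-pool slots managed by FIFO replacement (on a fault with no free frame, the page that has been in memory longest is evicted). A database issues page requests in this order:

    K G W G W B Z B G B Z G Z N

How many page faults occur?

6

K: fault, frames (K)
G: fault, frames (K G)
W: fault, frames (K G W)
G: hit
W: hit
B: fault, frames (K G W B)
Z: fault, evict K, frames (G W B Z)
B: hit
G: hit
B: hit
Z: hit
G: hit
Z: hit
N: fault, evict G, frames (W B Z N)
Page faults: 6.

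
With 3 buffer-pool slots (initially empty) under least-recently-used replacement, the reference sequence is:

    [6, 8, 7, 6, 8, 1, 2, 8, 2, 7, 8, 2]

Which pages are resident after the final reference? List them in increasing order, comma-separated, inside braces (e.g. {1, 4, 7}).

{2, 7, 8}

6: fault, frames {6}
8: fault, frames {6,8}
7: fault, frames {6,8,7}
6: hit
8: hit
1: fault, evict 7, frames {6,8,1}
2: fault, evict 6, frames {8,1,2}
8: hit
2: hit
7: fault, evict 1, frames {8,2,7}
8: hit
2: hit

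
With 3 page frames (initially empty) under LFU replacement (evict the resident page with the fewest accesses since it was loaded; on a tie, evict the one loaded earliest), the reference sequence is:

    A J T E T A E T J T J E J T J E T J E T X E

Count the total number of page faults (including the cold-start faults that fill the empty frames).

A -> fault, frames {A}
J -> fault, frames {A,J}
T -> fault, frames {A,J,T}
E -> fault, evict A, frames {J,T,E}
T -> hit
A -> fault, evict J, frames {T,E,A}
E -> hit
T -> hit
J -> fault, evict A, frames {T,E,J}
T -> hit
J -> hit
E -> hit
J -> hit
T -> hit
J -> hit
E -> hit
T -> hit
J -> hit
E -> hit
T -> hit
X -> fault, evict E, frames {T,J,X}
E -> fault, evict X, frames {T,J,E}
Page faults: 8.

8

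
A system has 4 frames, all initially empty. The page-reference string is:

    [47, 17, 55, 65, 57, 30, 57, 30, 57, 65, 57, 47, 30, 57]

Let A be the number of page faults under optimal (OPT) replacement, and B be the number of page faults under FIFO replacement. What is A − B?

-1

Under OPT: F F F F F F . . . . . . . . → 6 faults.
Under FIFO: F F F F F F . . . . . F . . → 7 faults.
A − B = 6 − 7 = -1.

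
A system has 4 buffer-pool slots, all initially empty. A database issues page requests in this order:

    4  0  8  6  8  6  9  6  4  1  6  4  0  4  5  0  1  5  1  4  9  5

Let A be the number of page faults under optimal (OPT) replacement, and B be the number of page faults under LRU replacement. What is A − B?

Under OPT: F F F F . . F . . F . . . . F . . . . . F . → 8 faults.
Under LRU: F F F F . . F . F F . . F . F . F . . . F . → 11 faults.
A − B = 8 − 11 = -3.

-3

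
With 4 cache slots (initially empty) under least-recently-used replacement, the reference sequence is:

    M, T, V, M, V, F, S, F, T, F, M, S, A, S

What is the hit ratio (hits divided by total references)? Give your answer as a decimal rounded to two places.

M -> fault, frames [M]
T -> fault, frames [M, T]
V -> fault, frames [M, T, V]
M -> hit
V -> hit
F -> fault, frames [T, M, V, F]
S -> fault, evict T, frames [M, V, F, S]
F -> hit
T -> fault, evict M, frames [V, S, F, T]
F -> hit
M -> fault, evict V, frames [S, T, F, M]
S -> hit
A -> fault, evict T, frames [F, M, S, A]
S -> hit
Hits: 6 of 14 references → 6/14 = 0.4286.

0.43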